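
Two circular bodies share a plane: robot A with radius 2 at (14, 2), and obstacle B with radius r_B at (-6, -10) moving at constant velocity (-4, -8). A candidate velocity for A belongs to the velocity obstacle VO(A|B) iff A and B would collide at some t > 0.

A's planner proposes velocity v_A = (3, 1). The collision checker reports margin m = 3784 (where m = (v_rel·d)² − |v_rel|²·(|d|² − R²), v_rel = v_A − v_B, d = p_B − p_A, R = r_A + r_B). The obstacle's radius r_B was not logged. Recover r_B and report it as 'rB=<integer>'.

m = 3784
d = (-20, -12);  v_rel = (7, 9),  |v_rel|² = 130
v_rel×d = (7)·(-12) − (9)·(-20) = 96
since m = R²·130 − 96²:  R² = (9216 + 3784) / 130 = 100
R = √100 = 10  ⇒  r_B = 10 − 2 = 8

rB=8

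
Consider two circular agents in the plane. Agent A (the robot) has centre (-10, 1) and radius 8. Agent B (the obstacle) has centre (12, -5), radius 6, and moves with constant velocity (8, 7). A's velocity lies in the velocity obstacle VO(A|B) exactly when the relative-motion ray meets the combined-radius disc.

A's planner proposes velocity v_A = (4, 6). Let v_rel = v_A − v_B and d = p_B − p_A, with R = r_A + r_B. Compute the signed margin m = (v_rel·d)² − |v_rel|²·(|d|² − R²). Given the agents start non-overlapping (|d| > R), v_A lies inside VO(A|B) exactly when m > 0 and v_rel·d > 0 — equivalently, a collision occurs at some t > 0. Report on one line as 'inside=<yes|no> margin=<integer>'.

d = (22, -6),  |d|² = 520;  R = 8+6 = 14,  c = 520−14² = 324
v_rel = (-4, -1),  |v_rel|² = 17;  v_rel·d = (-4)·(22) + (-1)·(-6) = -82
17·t² + 164·t + 324 = 0  ⇒  m = (-82)² − 17·324 = 1216
m = 1216 > 0,  v_rel·d = -82 < 0  ⇒  outside

inside=no margin=1216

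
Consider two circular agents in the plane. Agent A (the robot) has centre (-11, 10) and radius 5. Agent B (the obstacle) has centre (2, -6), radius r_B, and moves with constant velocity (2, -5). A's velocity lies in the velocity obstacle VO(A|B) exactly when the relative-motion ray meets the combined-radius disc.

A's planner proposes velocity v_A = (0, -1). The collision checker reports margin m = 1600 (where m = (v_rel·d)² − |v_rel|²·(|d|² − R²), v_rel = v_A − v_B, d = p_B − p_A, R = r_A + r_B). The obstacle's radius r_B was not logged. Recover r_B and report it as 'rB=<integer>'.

m = 1600
d = (13, -16);  v_rel = (-2, 4),  |v_rel|² = 20
v_rel×d = (-2)·(-16) − (4)·(13) = -20
since m = R²·20 − (-20)²:  R² = (400 + 1600) / 20 = 100
R = √100 = 10  ⇒  r_B = 10 − 5 = 5

rB=5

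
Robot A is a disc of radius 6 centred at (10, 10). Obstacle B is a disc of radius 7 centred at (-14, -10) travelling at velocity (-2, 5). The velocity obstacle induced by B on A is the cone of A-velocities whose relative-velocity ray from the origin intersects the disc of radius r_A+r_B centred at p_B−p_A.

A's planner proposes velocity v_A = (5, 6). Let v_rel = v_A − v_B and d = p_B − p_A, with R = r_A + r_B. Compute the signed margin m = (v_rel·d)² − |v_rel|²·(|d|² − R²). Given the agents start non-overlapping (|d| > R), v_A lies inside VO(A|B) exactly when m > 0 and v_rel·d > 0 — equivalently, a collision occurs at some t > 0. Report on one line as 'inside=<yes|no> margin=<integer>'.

d = (-24, -20),  |d|² = 976;  R = 6+7 = 13,  c = 976−13² = 807
v_rel = (7, 1),  |v_rel|² = 50;  v_rel·d = (7)·(-24) + (1)·(-20) = -188
50·t² + 376·t + 807 = 0  ⇒  m = (-188)² − 50·807 = -5006
m = -5006 < 0,  v_rel·d = -188 < 0  ⇒  outside

inside=no margin=-5006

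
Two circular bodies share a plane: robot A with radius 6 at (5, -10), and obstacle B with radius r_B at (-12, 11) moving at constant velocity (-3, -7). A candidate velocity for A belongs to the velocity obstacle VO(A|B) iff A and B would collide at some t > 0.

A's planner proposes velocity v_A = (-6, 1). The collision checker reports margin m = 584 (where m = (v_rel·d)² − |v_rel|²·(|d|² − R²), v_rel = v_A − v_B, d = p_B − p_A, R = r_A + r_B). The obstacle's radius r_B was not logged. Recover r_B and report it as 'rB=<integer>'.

m = 584
d = (-17, 21);  v_rel = (-3, 8),  |v_rel|² = 73
v_rel×d = (-3)·(21) − (8)·(-17) = 73
since m = R²·73 − 73²:  R² = (5329 + 584) / 73 = 81
R = √81 = 9  ⇒  r_B = 9 − 6 = 3

rB=3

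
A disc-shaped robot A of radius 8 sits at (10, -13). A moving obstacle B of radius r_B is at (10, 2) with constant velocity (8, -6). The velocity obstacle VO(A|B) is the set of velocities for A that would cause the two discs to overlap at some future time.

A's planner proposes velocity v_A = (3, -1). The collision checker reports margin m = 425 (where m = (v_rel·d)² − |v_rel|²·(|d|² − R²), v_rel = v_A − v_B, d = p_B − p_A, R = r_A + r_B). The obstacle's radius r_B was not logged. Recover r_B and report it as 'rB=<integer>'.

m = 425
d = (0, 15);  v_rel = (-5, 5),  |v_rel|² = 50
v_rel×d = (-5)·(15) − (5)·(0) = -75
since m = R²·50 − (-75)²:  R² = (5625 + 425) / 50 = 121
R = √121 = 11  ⇒  r_B = 11 − 8 = 3

rB=3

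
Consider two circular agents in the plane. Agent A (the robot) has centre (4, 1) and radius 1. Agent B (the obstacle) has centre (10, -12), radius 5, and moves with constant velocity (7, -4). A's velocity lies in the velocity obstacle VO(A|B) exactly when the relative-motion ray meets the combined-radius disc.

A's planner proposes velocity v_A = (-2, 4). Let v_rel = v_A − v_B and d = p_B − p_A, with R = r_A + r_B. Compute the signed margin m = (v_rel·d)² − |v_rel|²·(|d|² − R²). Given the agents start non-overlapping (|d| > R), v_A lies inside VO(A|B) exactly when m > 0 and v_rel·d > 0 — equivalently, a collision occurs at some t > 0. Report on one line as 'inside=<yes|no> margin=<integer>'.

d = (6, -13),  |d|² = 205;  R = 1+5 = 6,  c = 205−6² = 169
v_rel = (-9, 8),  |v_rel|² = 145;  v_rel·d = (-9)·(6) + (8)·(-13) = -158
145·t² + 316·t + 169 = 0  ⇒  m = (-158)² − 145·169 = 459
m = 459 > 0,  v_rel·d = -158 < 0  ⇒  outside

inside=no margin=459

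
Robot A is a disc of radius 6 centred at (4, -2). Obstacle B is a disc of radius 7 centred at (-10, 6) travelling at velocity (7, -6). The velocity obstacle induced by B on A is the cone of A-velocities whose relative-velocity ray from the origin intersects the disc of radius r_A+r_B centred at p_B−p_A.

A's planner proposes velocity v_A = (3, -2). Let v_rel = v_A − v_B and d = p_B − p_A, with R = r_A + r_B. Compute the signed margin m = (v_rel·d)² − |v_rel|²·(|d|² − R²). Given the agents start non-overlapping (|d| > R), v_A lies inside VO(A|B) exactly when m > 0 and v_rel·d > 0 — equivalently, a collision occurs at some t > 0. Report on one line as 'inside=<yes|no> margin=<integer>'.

d = (-14, 8),  |d|² = 260;  R = 6+7 = 13,  c = 260−13² = 91
v_rel = (-4, 4),  |v_rel|² = 32;  v_rel·d = (-4)·(-14) + (4)·(8) = 88
32·t² − 176·t + 91 = 0  ⇒  m = 88² − 32·91 = 4832
m = 4832 > 0,  v_rel·d = 88 > 0  ⇒  inside

inside=yes margin=4832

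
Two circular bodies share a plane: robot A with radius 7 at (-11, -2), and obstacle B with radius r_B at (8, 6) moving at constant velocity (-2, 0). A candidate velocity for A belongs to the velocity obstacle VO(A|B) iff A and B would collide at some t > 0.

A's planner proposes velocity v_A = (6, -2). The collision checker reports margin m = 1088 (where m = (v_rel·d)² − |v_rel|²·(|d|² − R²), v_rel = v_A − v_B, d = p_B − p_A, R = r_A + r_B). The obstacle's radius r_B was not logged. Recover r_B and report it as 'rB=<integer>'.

m = 1088
d = (19, 8);  v_rel = (8, -2),  |v_rel|² = 68
v_rel×d = (8)·(8) − (-2)·(19) = 102
since m = R²·68 − 102²:  R² = (10404 + 1088) / 68 = 169
R = √169 = 13  ⇒  r_B = 13 − 7 = 6

rB=6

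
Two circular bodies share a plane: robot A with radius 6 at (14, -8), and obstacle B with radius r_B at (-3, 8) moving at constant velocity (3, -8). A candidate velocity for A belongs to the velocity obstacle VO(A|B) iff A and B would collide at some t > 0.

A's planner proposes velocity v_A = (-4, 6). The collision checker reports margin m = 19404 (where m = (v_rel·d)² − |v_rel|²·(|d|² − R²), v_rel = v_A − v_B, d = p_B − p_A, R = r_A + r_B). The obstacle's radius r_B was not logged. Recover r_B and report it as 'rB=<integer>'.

m = 19404
d = (-17, 16);  v_rel = (-7, 14),  |v_rel|² = 245
v_rel×d = (-7)·(16) − (14)·(-17) = 126
since m = R²·245 − 126²:  R² = (15876 + 19404) / 245 = 144
R = √144 = 12  ⇒  r_B = 12 − 6 = 6

rB=6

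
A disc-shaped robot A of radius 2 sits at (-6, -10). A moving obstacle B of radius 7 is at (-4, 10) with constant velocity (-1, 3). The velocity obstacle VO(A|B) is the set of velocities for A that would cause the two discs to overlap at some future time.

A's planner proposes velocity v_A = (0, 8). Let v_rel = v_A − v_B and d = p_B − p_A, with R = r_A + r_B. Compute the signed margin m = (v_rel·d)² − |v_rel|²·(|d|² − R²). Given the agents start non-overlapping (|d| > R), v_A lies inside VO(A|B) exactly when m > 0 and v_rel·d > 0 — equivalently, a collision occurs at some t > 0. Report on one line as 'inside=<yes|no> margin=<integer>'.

d = (2, 20),  |d|² = 404;  R = 2+7 = 9,  c = 404−9² = 323
v_rel = (1, 5),  |v_rel|² = 26;  v_rel·d = (1)·(2) + (5)·(20) = 102
26·t² − 204·t + 323 = 0  ⇒  m = 102² − 26·323 = 2006
m = 2006 > 0,  v_rel·d = 102 > 0  ⇒  inside

inside=yes margin=2006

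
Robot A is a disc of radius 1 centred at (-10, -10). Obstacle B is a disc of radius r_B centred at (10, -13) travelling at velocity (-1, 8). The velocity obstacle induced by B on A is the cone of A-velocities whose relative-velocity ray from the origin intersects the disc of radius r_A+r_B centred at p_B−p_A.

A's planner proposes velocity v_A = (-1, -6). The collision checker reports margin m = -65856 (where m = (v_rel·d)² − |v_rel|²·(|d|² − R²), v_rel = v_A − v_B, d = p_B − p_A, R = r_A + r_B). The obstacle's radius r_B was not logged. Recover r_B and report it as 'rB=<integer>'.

m = -65856
d = (20, -3);  v_rel = (0, -14),  |v_rel|² = 196
v_rel×d = (0)·(-3) − (-14)·(20) = 280
since m = R²·196 − 280²:  R² = (78400 + -65856) / 196 = 64
R = √64 = 8  ⇒  r_B = 8 − 1 = 7

rB=7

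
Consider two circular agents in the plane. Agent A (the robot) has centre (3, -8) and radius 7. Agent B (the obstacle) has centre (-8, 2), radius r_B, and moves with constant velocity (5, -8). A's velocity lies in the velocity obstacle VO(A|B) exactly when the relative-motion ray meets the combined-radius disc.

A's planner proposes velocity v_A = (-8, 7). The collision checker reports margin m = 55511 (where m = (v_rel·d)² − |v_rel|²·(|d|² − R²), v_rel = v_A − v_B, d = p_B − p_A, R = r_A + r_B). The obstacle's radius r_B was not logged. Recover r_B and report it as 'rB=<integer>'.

m = 55511
d = (-11, 10);  v_rel = (-13, 15),  |v_rel|² = 394
v_rel×d = (-13)·(10) − (15)·(-11) = 35
since m = R²·394 − 35²:  R² = (1225 + 55511) / 394 = 144
R = √144 = 12  ⇒  r_B = 12 − 7 = 5

rB=5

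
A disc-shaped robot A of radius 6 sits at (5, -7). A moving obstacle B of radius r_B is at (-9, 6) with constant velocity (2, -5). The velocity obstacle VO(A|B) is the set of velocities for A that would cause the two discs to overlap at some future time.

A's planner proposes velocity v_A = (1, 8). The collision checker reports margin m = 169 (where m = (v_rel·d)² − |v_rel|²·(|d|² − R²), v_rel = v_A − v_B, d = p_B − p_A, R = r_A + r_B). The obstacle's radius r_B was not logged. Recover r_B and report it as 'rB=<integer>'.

m = 169
d = (-14, 13);  v_rel = (-1, 13),  |v_rel|² = 170
v_rel×d = (-1)·(13) − (13)·(-14) = 169
since m = R²·170 − 169²:  R² = (28561 + 169) / 170 = 169
R = √169 = 13  ⇒  r_B = 13 − 6 = 7

rB=7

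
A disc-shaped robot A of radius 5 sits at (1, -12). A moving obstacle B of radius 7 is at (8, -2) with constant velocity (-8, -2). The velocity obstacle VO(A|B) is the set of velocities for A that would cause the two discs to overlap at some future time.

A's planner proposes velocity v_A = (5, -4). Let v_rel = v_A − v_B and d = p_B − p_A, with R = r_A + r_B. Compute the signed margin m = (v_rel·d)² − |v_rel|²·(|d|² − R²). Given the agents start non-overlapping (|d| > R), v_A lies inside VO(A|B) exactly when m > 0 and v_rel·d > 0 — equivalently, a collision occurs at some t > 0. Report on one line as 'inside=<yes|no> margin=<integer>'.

d = (7, 10),  |d|² = 149;  R = 5+7 = 12,  c = 149−12² = 5
v_rel = (13, -2),  |v_rel|² = 173;  v_rel·d = (13)·(7) + (-2)·(10) = 71
173·t² − 142·t + 5 = 0  ⇒  m = 71² − 173·5 = 4176
m = 4176 > 0,  v_rel·d = 71 > 0  ⇒  inside

inside=yes margin=4176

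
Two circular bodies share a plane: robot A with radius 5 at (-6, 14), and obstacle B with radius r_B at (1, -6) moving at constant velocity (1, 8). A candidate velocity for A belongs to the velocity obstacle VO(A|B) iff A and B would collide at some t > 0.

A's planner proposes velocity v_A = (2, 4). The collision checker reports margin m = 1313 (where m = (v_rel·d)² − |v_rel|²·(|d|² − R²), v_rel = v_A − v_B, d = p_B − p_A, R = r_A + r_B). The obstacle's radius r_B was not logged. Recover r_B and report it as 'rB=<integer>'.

m = 1313
d = (7, -20);  v_rel = (1, -4),  |v_rel|² = 17
v_rel×d = (1)·(-20) − (-4)·(7) = 8
since m = R²·17 − 8²:  R² = (64 + 1313) / 17 = 81
R = √81 = 9  ⇒  r_B = 9 − 5 = 4

rB=4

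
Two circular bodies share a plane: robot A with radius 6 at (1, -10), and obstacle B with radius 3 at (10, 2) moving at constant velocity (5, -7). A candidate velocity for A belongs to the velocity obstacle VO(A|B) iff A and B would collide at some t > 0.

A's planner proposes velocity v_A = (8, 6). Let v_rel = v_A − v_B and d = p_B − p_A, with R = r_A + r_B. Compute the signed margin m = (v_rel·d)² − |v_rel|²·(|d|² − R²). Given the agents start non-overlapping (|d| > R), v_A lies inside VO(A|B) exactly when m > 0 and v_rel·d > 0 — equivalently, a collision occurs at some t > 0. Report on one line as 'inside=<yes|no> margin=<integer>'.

d = (9, 12),  |d|² = 225;  R = 6+3 = 9,  c = 225−9² = 144
v_rel = (3, 13),  |v_rel|² = 178;  v_rel·d = (3)·(9) + (13)·(12) = 183
178·t² − 366·t + 144 = 0  ⇒  m = 183² − 178·144 = 7857
m = 7857 > 0,  v_rel·d = 183 > 0  ⇒  inside

inside=yes margin=7857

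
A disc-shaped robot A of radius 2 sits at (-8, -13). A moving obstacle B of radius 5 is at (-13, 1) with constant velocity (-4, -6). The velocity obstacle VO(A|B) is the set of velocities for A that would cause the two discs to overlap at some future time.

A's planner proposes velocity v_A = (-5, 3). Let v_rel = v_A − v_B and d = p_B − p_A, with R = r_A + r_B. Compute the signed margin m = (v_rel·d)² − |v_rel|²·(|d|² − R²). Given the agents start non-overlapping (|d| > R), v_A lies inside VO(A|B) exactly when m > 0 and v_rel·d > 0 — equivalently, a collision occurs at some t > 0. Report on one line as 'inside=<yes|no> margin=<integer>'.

d = (-5, 14),  |d|² = 221;  R = 2+5 = 7,  c = 221−7² = 172
v_rel = (-1, 9),  |v_rel|² = 82;  v_rel·d = (-1)·(-5) + (9)·(14) = 131
82·t² − 262·t + 172 = 0  ⇒  m = 131² − 82·172 = 3057
m = 3057 > 0,  v_rel·d = 131 > 0  ⇒  inside

inside=yes margin=3057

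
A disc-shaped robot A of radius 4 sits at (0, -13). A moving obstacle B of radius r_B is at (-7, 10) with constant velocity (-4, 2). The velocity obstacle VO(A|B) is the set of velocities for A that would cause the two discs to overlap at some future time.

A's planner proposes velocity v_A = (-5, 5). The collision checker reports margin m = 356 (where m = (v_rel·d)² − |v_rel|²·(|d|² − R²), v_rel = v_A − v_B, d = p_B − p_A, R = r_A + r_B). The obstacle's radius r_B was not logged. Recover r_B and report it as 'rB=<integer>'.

m = 356
d = (-7, 23);  v_rel = (-1, 3),  |v_rel|² = 10
v_rel×d = (-1)·(23) − (3)·(-7) = -2
since m = R²·10 − (-2)²:  R² = (4 + 356) / 10 = 36
R = √36 = 6  ⇒  r_B = 6 − 4 = 2

rB=2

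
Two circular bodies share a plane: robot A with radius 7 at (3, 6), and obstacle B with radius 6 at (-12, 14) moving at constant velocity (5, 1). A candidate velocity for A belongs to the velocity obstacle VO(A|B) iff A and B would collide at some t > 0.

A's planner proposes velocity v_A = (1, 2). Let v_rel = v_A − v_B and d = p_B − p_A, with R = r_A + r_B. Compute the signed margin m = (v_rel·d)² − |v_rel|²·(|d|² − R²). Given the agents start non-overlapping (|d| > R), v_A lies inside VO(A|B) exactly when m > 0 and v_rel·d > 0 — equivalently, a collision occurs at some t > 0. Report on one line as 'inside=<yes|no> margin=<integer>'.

d = (-15, 8),  |d|² = 289;  R = 7+6 = 13,  c = 289−13² = 120
v_rel = (-4, 1),  |v_rel|² = 17;  v_rel·d = (-4)·(-15) + (1)·(8) = 68
17·t² − 136·t + 120 = 0  ⇒  m = 68² − 17·120 = 2584
m = 2584 > 0,  v_rel·d = 68 > 0  ⇒  inside

inside=yes margin=2584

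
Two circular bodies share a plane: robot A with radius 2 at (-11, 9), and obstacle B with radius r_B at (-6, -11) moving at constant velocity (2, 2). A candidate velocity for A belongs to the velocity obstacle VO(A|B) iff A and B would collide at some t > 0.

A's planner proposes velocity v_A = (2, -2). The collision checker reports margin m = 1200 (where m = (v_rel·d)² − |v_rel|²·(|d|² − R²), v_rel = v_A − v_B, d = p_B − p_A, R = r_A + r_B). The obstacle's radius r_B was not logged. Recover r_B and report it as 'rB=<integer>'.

m = 1200
d = (5, -20);  v_rel = (0, -4),  |v_rel|² = 16
v_rel×d = (0)·(-20) − (-4)·(5) = 20
since m = R²·16 − 20²:  R² = (400 + 1200) / 16 = 100
R = √100 = 10  ⇒  r_B = 10 − 2 = 8

rB=8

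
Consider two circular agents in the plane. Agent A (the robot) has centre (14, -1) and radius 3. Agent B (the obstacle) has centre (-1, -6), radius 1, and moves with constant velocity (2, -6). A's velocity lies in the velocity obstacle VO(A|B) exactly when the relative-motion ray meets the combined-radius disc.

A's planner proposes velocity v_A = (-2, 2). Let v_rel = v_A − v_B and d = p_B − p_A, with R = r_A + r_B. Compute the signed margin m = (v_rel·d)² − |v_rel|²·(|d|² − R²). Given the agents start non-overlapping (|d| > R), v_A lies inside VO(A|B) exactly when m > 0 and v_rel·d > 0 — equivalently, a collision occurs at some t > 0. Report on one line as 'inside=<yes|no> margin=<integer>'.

d = (-15, -5),  |d|² = 250;  R = 3+1 = 4,  c = 250−4² = 234
v_rel = (-4, 8),  |v_rel|² = 80;  v_rel·d = (-4)·(-15) + (8)·(-5) = 20
80·t² − 40·t + 234 = 0  ⇒  m = 20² − 80·234 = -18320
m = -18320 < 0,  v_rel·d = 20 > 0  ⇒  outside

inside=no margin=-18320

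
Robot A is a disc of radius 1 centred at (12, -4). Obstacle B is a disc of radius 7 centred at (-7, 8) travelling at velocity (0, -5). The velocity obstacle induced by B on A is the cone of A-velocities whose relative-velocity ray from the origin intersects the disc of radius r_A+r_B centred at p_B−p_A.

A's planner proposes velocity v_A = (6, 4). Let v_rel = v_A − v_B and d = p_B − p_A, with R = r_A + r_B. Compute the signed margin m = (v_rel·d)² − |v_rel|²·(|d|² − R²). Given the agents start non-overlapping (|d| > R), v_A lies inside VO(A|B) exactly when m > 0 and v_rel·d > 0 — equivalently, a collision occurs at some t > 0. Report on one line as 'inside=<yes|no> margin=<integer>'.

d = (-19, 12),  |d|² = 505;  R = 1+7 = 8,  c = 505−8² = 441
v_rel = (6, 9),  |v_rel|² = 117;  v_rel·d = (6)·(-19) + (9)·(12) = -6
117·t² + 12·t + 441 = 0  ⇒  m = (-6)² − 117·441 = -51561
m = -51561 < 0,  v_rel·d = -6 < 0  ⇒  outside

inside=no margin=-51561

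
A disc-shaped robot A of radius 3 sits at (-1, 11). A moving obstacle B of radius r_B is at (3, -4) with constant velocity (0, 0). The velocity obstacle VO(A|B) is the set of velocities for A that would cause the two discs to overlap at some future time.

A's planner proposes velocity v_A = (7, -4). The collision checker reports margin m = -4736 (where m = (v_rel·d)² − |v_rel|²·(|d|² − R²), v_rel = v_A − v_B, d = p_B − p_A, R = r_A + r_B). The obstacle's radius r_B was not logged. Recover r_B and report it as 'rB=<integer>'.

m = -4736
d = (4, -15);  v_rel = (7, -4),  |v_rel|² = 65
v_rel×d = (7)·(-15) − (-4)·(4) = -89
since m = R²·65 − (-89)²:  R² = (7921 + -4736) / 65 = 49
R = √49 = 7  ⇒  r_B = 7 − 3 = 4

rB=4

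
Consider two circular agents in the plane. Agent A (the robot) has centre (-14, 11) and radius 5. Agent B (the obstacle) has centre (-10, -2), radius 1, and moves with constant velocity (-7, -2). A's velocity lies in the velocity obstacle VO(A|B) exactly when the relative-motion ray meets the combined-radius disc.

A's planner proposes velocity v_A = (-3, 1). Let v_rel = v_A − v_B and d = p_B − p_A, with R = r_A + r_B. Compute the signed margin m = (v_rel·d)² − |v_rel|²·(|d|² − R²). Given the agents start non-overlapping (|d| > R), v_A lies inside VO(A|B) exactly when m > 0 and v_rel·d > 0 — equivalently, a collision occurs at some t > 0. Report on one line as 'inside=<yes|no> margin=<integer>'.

d = (4, -13),  |d|² = 185;  R = 5+1 = 6,  c = 185−6² = 149
v_rel = (4, 3),  |v_rel|² = 25;  v_rel·d = (4)·(4) + (3)·(-13) = -23
25·t² + 46·t + 149 = 0  ⇒  m = (-23)² − 25·149 = -3196
m = -3196 < 0,  v_rel·d = -23 < 0  ⇒  outside

inside=no margin=-3196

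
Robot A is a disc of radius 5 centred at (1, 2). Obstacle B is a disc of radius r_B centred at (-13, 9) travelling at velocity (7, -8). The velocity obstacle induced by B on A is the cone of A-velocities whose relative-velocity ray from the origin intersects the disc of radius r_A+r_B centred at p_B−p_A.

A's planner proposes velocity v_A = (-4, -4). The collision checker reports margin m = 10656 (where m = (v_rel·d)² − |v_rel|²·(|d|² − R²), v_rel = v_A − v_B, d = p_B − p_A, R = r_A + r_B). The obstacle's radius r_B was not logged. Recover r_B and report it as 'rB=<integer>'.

m = 10656
d = (-14, 7);  v_rel = (-11, 4),  |v_rel|² = 137
v_rel×d = (-11)·(7) − (4)·(-14) = -21
since m = R²·137 − (-21)²:  R² = (441 + 10656) / 137 = 81
R = √81 = 9  ⇒  r_B = 9 − 5 = 4

rB=4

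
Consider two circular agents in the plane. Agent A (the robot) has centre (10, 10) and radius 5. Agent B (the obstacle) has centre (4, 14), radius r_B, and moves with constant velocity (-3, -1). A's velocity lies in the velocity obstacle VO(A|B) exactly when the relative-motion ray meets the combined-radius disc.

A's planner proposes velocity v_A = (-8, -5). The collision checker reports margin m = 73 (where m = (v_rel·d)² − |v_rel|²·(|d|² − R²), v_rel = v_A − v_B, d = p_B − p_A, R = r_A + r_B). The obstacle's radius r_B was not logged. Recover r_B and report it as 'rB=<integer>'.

m = 73
d = (-6, 4);  v_rel = (-5, -4),  |v_rel|² = 41
v_rel×d = (-5)·(4) − (-4)·(-6) = -44
since m = R²·41 − (-44)²:  R² = (1936 + 73) / 41 = 49
R = √49 = 7  ⇒  r_B = 7 − 5 = 2

rB=2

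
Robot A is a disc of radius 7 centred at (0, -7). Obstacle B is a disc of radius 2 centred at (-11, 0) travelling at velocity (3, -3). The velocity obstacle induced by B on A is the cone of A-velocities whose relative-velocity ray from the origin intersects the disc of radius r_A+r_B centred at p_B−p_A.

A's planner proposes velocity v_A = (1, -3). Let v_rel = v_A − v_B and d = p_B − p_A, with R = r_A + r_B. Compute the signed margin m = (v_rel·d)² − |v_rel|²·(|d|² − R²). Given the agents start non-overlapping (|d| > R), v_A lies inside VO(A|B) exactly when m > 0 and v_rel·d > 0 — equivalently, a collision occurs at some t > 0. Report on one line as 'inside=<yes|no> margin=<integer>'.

d = (-11, 7),  |d|² = 170;  R = 7+2 = 9,  c = 170−9² = 89
v_rel = (-2, 0),  |v_rel|² = 4;  v_rel·d = (-2)·(-11) + (0)·(7) = 22
4·t² − 44·t + 89 = 0  ⇒  m = 22² − 4·89 = 128
m = 128 > 0,  v_rel·d = 22 > 0  ⇒  inside

inside=yes margin=128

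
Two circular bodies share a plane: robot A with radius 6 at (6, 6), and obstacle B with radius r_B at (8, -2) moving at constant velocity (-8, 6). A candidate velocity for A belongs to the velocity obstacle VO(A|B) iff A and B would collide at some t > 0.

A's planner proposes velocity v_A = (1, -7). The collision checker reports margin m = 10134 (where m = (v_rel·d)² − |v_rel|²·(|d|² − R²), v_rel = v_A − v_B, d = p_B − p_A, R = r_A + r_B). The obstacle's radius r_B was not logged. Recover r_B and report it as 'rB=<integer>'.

m = 10134
d = (2, -8);  v_rel = (9, -13),  |v_rel|² = 250
v_rel×d = (9)·(-8) − (-13)·(2) = -46
since m = R²·250 − (-46)²:  R² = (2116 + 10134) / 250 = 49
R = √49 = 7  ⇒  r_B = 7 − 6 = 1

rB=1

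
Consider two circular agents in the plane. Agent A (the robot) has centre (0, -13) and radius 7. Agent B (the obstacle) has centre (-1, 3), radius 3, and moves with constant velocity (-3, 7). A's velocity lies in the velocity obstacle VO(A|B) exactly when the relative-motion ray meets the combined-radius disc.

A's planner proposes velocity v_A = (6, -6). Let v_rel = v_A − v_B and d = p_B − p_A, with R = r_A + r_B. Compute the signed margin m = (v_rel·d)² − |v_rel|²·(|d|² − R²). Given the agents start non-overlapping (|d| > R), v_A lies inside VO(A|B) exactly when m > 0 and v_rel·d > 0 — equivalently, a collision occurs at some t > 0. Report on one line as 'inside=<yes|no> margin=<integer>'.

d = (-1, 16),  |d|² = 257;  R = 7+3 = 10,  c = 257−10² = 157
v_rel = (9, -13),  |v_rel|² = 250;  v_rel·d = (9)·(-1) + (-13)·(16) = -217
250·t² + 434·t + 157 = 0  ⇒  m = (-217)² − 250·157 = 7839
m = 7839 > 0,  v_rel·d = -217 < 0  ⇒  outside

inside=no margin=7839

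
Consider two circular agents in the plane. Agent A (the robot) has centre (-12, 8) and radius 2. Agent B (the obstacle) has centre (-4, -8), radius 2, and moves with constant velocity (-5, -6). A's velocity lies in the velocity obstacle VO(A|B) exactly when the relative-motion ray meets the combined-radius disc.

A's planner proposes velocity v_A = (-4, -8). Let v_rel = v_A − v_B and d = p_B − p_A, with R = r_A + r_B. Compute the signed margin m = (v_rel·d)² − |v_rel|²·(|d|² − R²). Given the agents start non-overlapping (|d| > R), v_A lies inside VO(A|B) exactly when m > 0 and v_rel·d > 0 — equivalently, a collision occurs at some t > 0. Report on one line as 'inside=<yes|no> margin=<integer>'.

d = (8, -16),  |d|² = 320;  R = 2+2 = 4,  c = 320−4² = 304
v_rel = (1, -2),  |v_rel|² = 5;  v_rel·d = (1)·(8) + (-2)·(-16) = 40
5·t² − 80·t + 304 = 0  ⇒  m = 40² − 5·304 = 80
m = 80 > 0,  v_rel·d = 40 > 0  ⇒  inside

inside=yes margin=80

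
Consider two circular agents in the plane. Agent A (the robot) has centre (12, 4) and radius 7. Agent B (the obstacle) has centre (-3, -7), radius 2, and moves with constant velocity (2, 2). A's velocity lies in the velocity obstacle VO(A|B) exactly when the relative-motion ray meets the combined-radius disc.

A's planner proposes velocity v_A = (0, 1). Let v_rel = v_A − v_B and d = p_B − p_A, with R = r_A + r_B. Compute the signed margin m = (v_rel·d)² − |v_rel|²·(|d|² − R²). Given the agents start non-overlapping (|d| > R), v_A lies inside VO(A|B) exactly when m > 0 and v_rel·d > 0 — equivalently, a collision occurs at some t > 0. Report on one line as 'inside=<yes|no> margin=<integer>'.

d = (-15, -11),  |d|² = 346;  R = 7+2 = 9,  c = 346−9² = 265
v_rel = (-2, -1),  |v_rel|² = 5;  v_rel·d = (-2)·(-15) + (-1)·(-11) = 41
5·t² − 82·t + 265 = 0  ⇒  m = 41² − 5·265 = 356
m = 356 > 0,  v_rel·d = 41 > 0  ⇒  inside

inside=yes margin=356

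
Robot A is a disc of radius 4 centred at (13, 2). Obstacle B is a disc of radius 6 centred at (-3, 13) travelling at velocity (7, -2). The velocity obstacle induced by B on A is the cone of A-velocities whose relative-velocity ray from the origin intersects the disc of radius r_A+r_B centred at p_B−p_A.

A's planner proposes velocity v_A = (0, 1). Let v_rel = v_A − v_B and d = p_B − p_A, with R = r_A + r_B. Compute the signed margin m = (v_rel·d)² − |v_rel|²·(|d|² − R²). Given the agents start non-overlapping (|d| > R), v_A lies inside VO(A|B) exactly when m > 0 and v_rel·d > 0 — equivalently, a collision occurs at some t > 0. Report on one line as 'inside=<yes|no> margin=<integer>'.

d = (-16, 11),  |d|² = 377;  R = 4+6 = 10,  c = 377−10² = 277
v_rel = (-7, 3),  |v_rel|² = 58;  v_rel·d = (-7)·(-16) + (3)·(11) = 145
58·t² − 290·t + 277 = 0  ⇒  m = 145² − 58·277 = 4959
m = 4959 > 0,  v_rel·d = 145 > 0  ⇒  inside

inside=yes margin=4959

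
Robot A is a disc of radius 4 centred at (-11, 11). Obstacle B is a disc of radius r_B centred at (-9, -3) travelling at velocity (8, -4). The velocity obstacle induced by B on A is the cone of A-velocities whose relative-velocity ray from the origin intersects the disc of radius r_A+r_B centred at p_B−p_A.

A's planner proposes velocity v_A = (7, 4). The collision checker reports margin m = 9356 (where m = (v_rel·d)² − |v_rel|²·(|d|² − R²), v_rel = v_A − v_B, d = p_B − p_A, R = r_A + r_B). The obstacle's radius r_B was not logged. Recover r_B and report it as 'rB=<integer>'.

m = 9356
d = (2, -14);  v_rel = (-1, 8),  |v_rel|² = 65
v_rel×d = (-1)·(-14) − (8)·(2) = -2
since m = R²·65 − (-2)²:  R² = (4 + 9356) / 65 = 144
R = √144 = 12  ⇒  r_B = 12 − 4 = 8

rB=8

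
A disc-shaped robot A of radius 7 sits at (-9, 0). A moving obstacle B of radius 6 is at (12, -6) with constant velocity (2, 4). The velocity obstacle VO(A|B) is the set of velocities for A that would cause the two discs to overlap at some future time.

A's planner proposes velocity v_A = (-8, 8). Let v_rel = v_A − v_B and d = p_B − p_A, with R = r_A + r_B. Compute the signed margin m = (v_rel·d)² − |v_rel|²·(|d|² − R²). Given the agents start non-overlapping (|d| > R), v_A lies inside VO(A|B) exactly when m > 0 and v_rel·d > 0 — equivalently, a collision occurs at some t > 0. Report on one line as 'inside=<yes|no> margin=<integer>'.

d = (21, -6),  |d|² = 477;  R = 7+6 = 13,  c = 477−13² = 308
v_rel = (-10, 4),  |v_rel|² = 116;  v_rel·d = (-10)·(21) + (4)·(-6) = -234
116·t² + 468·t + 308 = 0  ⇒  m = (-234)² − 116·308 = 19028
m = 19028 > 0,  v_rel·d = -234 < 0  ⇒  outside

inside=no margin=19028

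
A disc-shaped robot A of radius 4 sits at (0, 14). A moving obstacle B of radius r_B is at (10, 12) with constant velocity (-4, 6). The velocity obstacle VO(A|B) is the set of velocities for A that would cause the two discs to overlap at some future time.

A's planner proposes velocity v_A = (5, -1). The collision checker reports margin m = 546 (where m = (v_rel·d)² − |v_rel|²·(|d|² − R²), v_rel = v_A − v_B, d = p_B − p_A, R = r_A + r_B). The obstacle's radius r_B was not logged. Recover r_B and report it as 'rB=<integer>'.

m = 546
d = (10, -2);  v_rel = (9, -7),  |v_rel|² = 130
v_rel×d = (9)·(-2) − (-7)·(10) = 52
since m = R²·130 − 52²:  R² = (2704 + 546) / 130 = 25
R = √25 = 5  ⇒  r_B = 5 − 4 = 1

rB=1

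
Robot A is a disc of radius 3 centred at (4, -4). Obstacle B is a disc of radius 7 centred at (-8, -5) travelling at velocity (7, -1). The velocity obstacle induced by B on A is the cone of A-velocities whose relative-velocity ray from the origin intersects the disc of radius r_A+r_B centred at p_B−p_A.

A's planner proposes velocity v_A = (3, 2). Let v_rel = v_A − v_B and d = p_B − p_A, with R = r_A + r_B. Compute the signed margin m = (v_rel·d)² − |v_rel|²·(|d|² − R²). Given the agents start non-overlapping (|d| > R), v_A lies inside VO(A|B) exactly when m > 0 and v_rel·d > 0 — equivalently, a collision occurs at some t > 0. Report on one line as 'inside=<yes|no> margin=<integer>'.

d = (-12, -1),  |d|² = 145;  R = 3+7 = 10,  c = 145−10² = 45
v_rel = (-4, 3),  |v_rel|² = 25;  v_rel·d = (-4)·(-12) + (3)·(-1) = 45
25·t² − 90·t + 45 = 0  ⇒  m = 45² − 25·45 = 900
m = 900 > 0,  v_rel·d = 45 > 0  ⇒  inside

inside=yes margin=900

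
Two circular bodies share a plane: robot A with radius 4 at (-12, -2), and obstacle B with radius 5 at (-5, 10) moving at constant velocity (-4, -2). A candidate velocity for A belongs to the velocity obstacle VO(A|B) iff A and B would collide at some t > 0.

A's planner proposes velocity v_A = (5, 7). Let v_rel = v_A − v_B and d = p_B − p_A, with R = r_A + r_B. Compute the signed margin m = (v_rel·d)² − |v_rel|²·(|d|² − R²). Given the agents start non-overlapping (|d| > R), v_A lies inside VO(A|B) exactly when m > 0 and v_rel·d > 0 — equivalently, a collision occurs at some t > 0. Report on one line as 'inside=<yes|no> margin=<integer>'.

d = (7, 12),  |d|² = 193;  R = 4+5 = 9,  c = 193−9² = 112
v_rel = (9, 9),  |v_rel|² = 162;  v_rel·d = (9)·(7) + (9)·(12) = 171
162·t² − 342·t + 112 = 0  ⇒  m = 171² − 162·112 = 11097
m = 11097 > 0,  v_rel·d = 171 > 0  ⇒  inside

inside=yes margin=11097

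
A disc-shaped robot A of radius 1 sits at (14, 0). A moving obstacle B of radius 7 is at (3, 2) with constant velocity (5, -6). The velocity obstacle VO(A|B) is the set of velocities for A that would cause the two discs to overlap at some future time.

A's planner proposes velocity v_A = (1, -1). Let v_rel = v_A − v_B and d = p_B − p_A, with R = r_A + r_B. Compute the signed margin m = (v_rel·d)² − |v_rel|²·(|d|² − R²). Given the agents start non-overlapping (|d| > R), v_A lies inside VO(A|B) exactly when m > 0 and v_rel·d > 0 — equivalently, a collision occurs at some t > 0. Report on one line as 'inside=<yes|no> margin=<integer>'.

d = (-11, 2),  |d|² = 125;  R = 1+7 = 8,  c = 125−8² = 61
v_rel = (-4, 5),  |v_rel|² = 41;  v_rel·d = (-4)·(-11) + (5)·(2) = 54
41·t² − 108·t + 61 = 0  ⇒  m = 54² − 41·61 = 415
m = 415 > 0,  v_rel·d = 54 > 0  ⇒  inside

inside=yes margin=415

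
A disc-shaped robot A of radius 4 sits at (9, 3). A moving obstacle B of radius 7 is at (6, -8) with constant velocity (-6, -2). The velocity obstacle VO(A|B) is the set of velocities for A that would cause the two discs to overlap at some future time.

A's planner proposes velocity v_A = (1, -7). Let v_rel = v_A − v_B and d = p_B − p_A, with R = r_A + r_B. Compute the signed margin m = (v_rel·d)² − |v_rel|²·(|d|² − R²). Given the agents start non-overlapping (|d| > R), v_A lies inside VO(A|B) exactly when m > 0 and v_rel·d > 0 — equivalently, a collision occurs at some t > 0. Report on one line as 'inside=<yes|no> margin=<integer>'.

d = (-3, -11),  |d|² = 130;  R = 4+7 = 11,  c = 130−11² = 9
v_rel = (7, -5),  |v_rel|² = 74;  v_rel·d = (7)·(-3) + (-5)·(-11) = 34
74·t² − 68·t + 9 = 0  ⇒  m = 34² − 74·9 = 490
m = 490 > 0,  v_rel·d = 34 > 0  ⇒  inside

inside=yes margin=490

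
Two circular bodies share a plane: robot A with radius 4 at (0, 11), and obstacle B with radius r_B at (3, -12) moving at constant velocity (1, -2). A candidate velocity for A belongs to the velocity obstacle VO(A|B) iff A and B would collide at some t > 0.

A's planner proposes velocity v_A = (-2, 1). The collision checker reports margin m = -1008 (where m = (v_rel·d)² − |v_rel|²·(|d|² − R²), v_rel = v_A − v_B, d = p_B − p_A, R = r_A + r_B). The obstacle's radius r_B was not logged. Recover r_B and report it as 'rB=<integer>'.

m = -1008
d = (3, -23);  v_rel = (-3, 3),  |v_rel|² = 18
v_rel×d = (-3)·(-23) − (3)·(3) = 60
since m = R²·18 − 60²:  R² = (3600 + -1008) / 18 = 144
R = √144 = 12  ⇒  r_B = 12 − 4 = 8

rB=8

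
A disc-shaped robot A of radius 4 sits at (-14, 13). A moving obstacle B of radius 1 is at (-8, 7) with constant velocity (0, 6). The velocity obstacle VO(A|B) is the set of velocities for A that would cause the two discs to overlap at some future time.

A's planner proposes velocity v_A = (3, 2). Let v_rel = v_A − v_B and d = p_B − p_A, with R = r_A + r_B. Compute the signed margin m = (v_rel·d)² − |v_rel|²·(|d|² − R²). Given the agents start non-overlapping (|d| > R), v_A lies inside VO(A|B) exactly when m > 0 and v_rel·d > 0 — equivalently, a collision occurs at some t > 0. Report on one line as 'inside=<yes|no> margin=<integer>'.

d = (6, -6),  |d|² = 72;  R = 4+1 = 5,  c = 72−5² = 47
v_rel = (3, -4),  |v_rel|² = 25;  v_rel·d = (3)·(6) + (-4)·(-6) = 42
25·t² − 84·t + 47 = 0  ⇒  m = 42² − 25·47 = 589
m = 589 > 0,  v_rel·d = 42 > 0  ⇒  inside

inside=yes margin=589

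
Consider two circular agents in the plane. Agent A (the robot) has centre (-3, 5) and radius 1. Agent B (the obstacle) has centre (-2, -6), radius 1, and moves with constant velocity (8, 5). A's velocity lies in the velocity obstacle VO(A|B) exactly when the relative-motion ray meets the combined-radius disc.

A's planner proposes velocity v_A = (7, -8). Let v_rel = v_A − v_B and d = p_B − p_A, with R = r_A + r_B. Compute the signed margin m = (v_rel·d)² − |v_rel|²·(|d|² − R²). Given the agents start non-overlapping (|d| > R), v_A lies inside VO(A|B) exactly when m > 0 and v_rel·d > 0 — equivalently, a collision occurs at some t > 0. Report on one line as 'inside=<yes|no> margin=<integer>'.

d = (1, -11),  |d|² = 122;  R = 1+1 = 2,  c = 122−2² = 118
v_rel = (-1, -13),  |v_rel|² = 170;  v_rel·d = (-1)·(1) + (-13)·(-11) = 142
170·t² − 284·t + 118 = 0  ⇒  m = 142² − 170·118 = 104
m = 104 > 0,  v_rel·d = 142 > 0  ⇒  inside

inside=yes margin=104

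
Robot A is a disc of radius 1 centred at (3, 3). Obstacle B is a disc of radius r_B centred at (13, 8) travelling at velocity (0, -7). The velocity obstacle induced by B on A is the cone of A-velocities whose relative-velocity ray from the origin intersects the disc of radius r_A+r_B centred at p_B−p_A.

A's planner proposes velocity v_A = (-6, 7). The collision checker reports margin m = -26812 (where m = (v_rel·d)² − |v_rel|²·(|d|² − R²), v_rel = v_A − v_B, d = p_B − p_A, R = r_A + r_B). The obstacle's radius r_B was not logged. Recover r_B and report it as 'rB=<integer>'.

m = -26812
d = (10, 5);  v_rel = (-6, 14),  |v_rel|² = 232
v_rel×d = (-6)·(5) − (14)·(10) = -170
since m = R²·232 − (-170)²:  R² = (28900 + -26812) / 232 = 9
R = √9 = 3  ⇒  r_B = 3 − 1 = 2

rB=2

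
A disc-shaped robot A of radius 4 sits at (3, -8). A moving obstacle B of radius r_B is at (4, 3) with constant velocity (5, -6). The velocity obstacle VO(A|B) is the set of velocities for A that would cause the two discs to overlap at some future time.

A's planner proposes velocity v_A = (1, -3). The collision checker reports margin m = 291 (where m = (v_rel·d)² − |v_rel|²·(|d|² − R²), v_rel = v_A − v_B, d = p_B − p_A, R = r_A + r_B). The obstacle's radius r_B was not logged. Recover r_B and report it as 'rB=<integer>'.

m = 291
d = (1, 11);  v_rel = (-4, 3),  |v_rel|² = 25
v_rel×d = (-4)·(11) − (3)·(1) = -47
since m = R²·25 − (-47)²:  R² = (2209 + 291) / 25 = 100
R = √100 = 10  ⇒  r_B = 10 − 4 = 6

rB=6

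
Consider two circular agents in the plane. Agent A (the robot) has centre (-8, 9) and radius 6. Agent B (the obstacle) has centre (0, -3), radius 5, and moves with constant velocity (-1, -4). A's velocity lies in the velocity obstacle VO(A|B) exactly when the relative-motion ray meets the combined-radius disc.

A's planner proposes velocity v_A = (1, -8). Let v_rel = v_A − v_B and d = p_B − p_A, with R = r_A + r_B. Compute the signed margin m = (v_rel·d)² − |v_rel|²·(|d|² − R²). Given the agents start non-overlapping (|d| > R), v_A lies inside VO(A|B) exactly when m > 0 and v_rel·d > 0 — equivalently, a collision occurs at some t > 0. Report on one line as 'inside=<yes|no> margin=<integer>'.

d = (8, -12),  |d|² = 208;  R = 6+5 = 11,  c = 208−11² = 87
v_rel = (2, -4),  |v_rel|² = 20;  v_rel·d = (2)·(8) + (-4)·(-12) = 64
20·t² − 128·t + 87 = 0  ⇒  m = 64² − 20·87 = 2356
m = 2356 > 0,  v_rel·d = 64 > 0  ⇒  inside

inside=yes margin=2356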